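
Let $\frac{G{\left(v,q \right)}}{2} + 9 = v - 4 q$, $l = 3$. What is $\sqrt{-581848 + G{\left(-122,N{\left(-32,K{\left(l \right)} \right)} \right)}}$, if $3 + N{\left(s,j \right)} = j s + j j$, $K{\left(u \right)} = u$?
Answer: $i \sqrt{581390} \approx 762.49 i$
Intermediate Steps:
$N{\left(s,j \right)} = -3 + j^{2} + j s$ ($N{\left(s,j \right)} = -3 + \left(j s + j j\right) = -3 + \left(j s + j^{2}\right) = -3 + \left(j^{2} + j s\right) = -3 + j^{2} + j s$)
$G{\left(v,q \right)} = -18 - 8 q + 2 v$ ($G{\left(v,q \right)} = -18 + 2 \left(v - 4 q\right) = -18 - \left(- 2 v + 8 q\right) = -18 - 8 q + 2 v$)
$\sqrt{-581848 + G{\left(-122,N{\left(-32,K{\left(l \right)} \right)} \right)}} = \sqrt{-581848 - \left(262 + 8 \left(-3 + 3^{2} + 3 \left(-32\right)\right)\right)} = \sqrt{-581848 - \left(262 + 8 \left(-3 + 9 - 96\right)\right)} = \sqrt{-581848 - -458} = \sqrt{-581848 + 458} = \sqrt{-581390} = i \sqrt{581390}$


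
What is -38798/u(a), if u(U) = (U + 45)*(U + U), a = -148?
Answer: -19399/15244 ≈ -1.2726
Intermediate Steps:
u(U) = 2*U*(45 + U) (u(U) = (45 + U)*(2*U) = 2*U*(45 + U))
-38798/u(a) = -38798*(-1/(296*(45 - 148))) = -38798/(2*(-148)*(-103)) = -38798/30488 = -38798*1/30488 = -19399/15244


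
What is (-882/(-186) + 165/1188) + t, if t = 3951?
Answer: 4414763/1116 ≈ 3955.9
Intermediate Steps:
(-882/(-186) + 165/1188) + t = (-882/(-186) + 165/1188) + 3951 = (-882*(-1/186) + 165*(1/1188)) + 3951 = (147/31 + 5/36) + 3951 = 5447/1116 + 3951 = 4414763/1116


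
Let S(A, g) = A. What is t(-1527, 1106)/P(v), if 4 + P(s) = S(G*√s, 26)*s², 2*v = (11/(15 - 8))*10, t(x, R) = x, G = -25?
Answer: -34219052/104850821821 + 1886163125*√385/104850821821 ≈ 0.35264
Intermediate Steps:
v = 55/7 (v = ((11/(15 - 8))*10)/2 = ((11/7)*10)/2 = (½)*(110/7) = 55/7 ≈ 7.8571)
P(s) = -4 - 25*s^(5/2) (P(s) = -4 + (-25*√s)*s² = -4 - 25*s^(5/2))
t(-1527, 1106)/P(v) = -1527/(-4 - 75625*√385/343)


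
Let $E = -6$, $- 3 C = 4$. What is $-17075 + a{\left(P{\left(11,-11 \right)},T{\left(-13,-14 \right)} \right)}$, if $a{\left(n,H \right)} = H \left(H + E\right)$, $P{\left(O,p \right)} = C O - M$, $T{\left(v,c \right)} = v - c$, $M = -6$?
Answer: $-17080$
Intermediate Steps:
$C = - \frac{4}{3}$ ($C = \left(- \frac{1}{3}\right) 4 = - \frac{4}{3} \approx -1.3333$)
$P{\left(O,p \right)} = 6 - \frac{4 O}{3}$ ($P{\left(O,p \right)} = - \frac{4 O}{3} - -6 = - \frac{4 O}{3} + 6 = 6 - \frac{4 O}{3}$)
$a{\left(n,H \right)} = H \left(-6 + H\right)$ ($a{\left(n,H \right)} = H \left(H - 6\right) = H \left(-6 + H\right)$)
$-17075 + a{\left(P{\left(11,-11 \right)},T{\left(-13,-14 \right)} \right)} = -17075 + \left(-13 - -14\right) \left(-6 - -1\right) = -17075 + \left(-13 + 14\right) \left(-6 + \left(-13 + 14\right)\right) = -17075 + 1 \left(-6 + 1\right) = -17075 + 1 \left(-5\right) = -17075 - 5 = -17080$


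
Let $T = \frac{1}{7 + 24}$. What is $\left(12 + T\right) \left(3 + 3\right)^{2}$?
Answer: $\frac{13428}{31} \approx 433.16$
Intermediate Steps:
$T = \frac{1}{31} \approx 0.032258$
$\left(12 + T\right) \left(3 + 3\right)^{2} = \left(12 + \frac{1}{31}\right) \left(3 + 3\right)^{2} = \frac{373 \cdot 6^{2}}{31} = \frac{373}{31} \cdot 36 = \frac{13428}{31}$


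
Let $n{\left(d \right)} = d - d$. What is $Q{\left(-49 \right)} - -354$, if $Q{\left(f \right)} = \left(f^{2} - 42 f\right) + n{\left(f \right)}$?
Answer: $4813$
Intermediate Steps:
$n{\left(d \right)} = 0$
$Q{\left(f \right)} = f^{2} - 42 f$ ($Q{\left(f \right)} = \left(f^{2} - 42 f\right) + 0 = f^{2} - 42 f$)
$Q{\left(-49 \right)} - -354 = - 49 \left(-42 - 49\right) - -354 = \left(-49\right) \left(-91\right) + 354 = 4459 + 354 = 4813$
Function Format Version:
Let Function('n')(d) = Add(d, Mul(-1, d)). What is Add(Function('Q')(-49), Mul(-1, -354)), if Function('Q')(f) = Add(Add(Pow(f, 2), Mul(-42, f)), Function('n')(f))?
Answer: 4813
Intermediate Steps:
Function('n')(d) = 0
Function('Q')(f) = Add(Pow(f, 2), Mul(-42, f)) (Function('Q')(f) = Add(Add(Pow(f, 2), Mul(-42, f)), 0) = Add(Pow(f, 2), Mul(-42, f)))
Add(Function('Q')(-49), Mul(-1, -354)) = Add(Mul(-49, Add(-42, -49)), Mul(-1, -354)) = Add(Mul(-49, -91), 354) = Add(4459, 354) = 4813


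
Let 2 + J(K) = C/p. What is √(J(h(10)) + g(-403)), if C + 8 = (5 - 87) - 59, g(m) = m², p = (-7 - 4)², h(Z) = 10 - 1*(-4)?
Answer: √19651098/11 ≈ 403.00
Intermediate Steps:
h(Z) = 14 (h(Z) = 10 + 4 = 14)
p = 121 (p = (-11)² = 121)
C = -149 (C = -8 + ((5 - 87) - 59) = -8 + (-82 - 59) = -8 - 141 = -149)
J(K) = -391/121 (J(K) = -2 - 149/121 = -391/121)
√(J(h(10)) + g(-403)) = √(-391/121 + (-403)²) = √(-391/121 + 162409) = √(19651098/121) = √19651098/11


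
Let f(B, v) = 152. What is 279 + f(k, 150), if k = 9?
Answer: 431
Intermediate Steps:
279 + f(k, 150) = 279 + 152 = 431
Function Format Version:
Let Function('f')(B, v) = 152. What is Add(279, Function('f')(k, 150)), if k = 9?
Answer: 431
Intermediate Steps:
Add(279, Function('f')(k, 150)) = Add(279, 152) = 431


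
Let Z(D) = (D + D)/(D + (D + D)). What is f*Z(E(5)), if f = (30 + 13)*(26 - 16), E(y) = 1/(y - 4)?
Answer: 860/3 ≈ 286.67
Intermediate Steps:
E(y) = 1/(-4 + y)
Z(D) = ⅔ (Z(D) = (2*D)/(D + 2*D) = (2*D)/((3*D)) = (2*D)*(1/(3*D)) = ⅔)
f = 430 (f = 43*10 = 430)
f*Z(E(5)) = 430*(⅔) = 860/3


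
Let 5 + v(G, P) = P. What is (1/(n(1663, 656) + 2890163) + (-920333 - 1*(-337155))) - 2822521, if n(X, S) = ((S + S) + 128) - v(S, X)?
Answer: -9842282796554/2889945 ≈ -3.4057e+6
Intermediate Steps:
v(G, P) = -5 + P
n(X, S) = 133 - X + 2*S (n(X, S) = ((S + S) + 128) - (-5 + X) = (2*S + 128) + (5 - X) = (128 + 2*S) + (5 - X) = 133 - X + 2*S)
(1/(n(1663, 656) + 2890163) + (-920333 - 1*(-337155))) - 2822521 = (1/((133 - 1*1663 + 2*656) + 2890163) + (-920333 - 1*(-337155))) - 2822521 = (1/((133 - 1663 + 1312) + 2890163) + (-920333 + 337155)) - 2822521 = (1/(-218 + 2890163) - 583178) - 2822521 = (1/2889945 - 583178) - 2822521 = -1685352345209/2889945 - 2822521 = -9842282796554/2889945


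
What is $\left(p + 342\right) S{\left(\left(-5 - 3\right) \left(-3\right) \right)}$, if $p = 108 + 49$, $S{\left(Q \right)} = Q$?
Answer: $11976$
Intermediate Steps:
$p = 157$
$\left(p + 342\right) S{\left(\left(-5 - 3\right) \left(-3\right) \right)} = \left(157 + 342\right) \left(-5 - 3\right) \left(-3\right) = 499 \left(\left(-8\right) \left(-3\right)\right) = 499 \cdot 24 = 11976$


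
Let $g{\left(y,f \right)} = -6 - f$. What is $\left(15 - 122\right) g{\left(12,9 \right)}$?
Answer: $1605$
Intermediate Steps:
$\left(15 - 122\right) g{\left(12,9 \right)} = \left(15 - 122\right) \left(-6 - 9\right) = - 107 \left(-6 - 9\right) = \left(-107\right) \left(-15\right) = 1605$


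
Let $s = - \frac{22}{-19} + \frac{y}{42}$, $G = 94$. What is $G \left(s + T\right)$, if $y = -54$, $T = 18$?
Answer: $\frac{223438}{133} \approx 1680.0$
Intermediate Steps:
$s = - \frac{17}{133}$ ($s = - \frac{22}{-19} - \frac{54}{42} = \left(-22\right) \left(- \frac{1}{19}\right) - \frac{9}{7} = \frac{22}{19} - \frac{9}{7} = - \frac{17}{133} \approx -0.12782$)
$G \left(s + T\right) = 94 \left(- \frac{17}{133} + 18\right) = 94 \cdot \frac{2377}{133} = \frac{223438}{133}$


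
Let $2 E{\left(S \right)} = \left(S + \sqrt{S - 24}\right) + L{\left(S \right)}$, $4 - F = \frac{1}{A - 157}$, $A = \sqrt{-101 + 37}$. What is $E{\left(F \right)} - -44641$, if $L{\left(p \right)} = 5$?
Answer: $\frac{1103324320}{24713} + \frac{\sqrt{-12210767439 + 197704 i}}{49426} + \frac{4 i}{24713} \approx 44646.0 + 2.2359 i$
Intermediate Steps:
$A = 8 i$ ($A = \sqrt{-64} = 8 i \approx 8.0 i$)
$F = 4 - \frac{-157 - 8 i}{24713}$ ($F = 4 - \frac{1}{8 i - 157} = 4 - \frac{1}{-157 + 8 i} = 4 - \frac{-157 - 8 i}{24713} \approx 4.0064 + 0.00032372 i$)
$E{\left(S \right)} = \frac{5}{2} + \frac{S}{2} + \frac{\sqrt{-24 + S}}{2}$ ($E{\left(S \right)} = \frac{\left(S + \sqrt{S - 24}\right) + 5}{2} = \frac{\left(S + \sqrt{-24 + S}\right) + 5}{2} = \frac{5 + S + \sqrt{-24 + S}}{2} = \frac{5}{2} + \frac{S}{2} + \frac{\sqrt{-24 + S}}{2}$)
$E{\left(F \right)} - -44641 = \left(\frac{5}{2} + \frac{\frac{99009}{24713} + \frac{8 i}{24713}}{2} + \frac{\sqrt{-24 + \left(\frac{99009}{24713} + \frac{8 i}{24713}\right)}}{2}\right) - -44641 = \left(\frac{5}{2} + \left(\frac{99009}{49426} + \frac{4 i}{24713}\right) + \frac{\sqrt{- \frac{494103}{24713} + \frac{8 i}{24713}}}{2}\right) + 44641 = \left(\frac{111287}{24713} + \frac{\sqrt{- \frac{494103}{24713} + \frac{8 i}{24713}}}{2} + \frac{4 i}{24713}\right) + 44641 = \frac{1103324320}{24713} + \frac{\sqrt{- \frac{494103}{24713} + \frac{8 i}{24713}}}{2} + \frac{4 i}{24713}$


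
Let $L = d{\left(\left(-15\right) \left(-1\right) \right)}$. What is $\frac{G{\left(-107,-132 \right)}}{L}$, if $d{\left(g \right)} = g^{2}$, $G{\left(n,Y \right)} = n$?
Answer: $- \frac{107}{225} \approx -0.47556$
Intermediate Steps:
$L = 225$ ($L = \left(\left(-15\right) \left(-1\right)\right)^{2} = 15^{2} = 225$)
$\frac{G{\left(-107,-132 \right)}}{L} = - \frac{107}{225}$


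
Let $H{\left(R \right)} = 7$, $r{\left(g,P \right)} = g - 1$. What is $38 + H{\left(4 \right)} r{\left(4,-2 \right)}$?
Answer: $59$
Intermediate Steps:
$r{\left(g,P \right)} = -1 + g$ ($r{\left(g,P \right)} = g - 1 = -1 + g$)
$38 + H{\left(4 \right)} r{\left(4,-2 \right)} = 38 + 7 \left(-1 + 4\right) = 38 + 7 \cdot 3 = 38 + 21 = 59$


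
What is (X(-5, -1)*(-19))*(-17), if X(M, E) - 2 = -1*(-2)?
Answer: 1292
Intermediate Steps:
X(M, E) = 4 (X(M, E) = 2 - 1*(-2) = 2 + 2 = 4)
(X(-5, -1)*(-19))*(-17) = (4*(-19))*(-17) = -76*(-17) = 1292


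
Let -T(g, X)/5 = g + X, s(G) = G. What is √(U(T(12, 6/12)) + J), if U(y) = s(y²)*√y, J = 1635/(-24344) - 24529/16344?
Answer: √(-107733920443144 + 670993255013906250*I*√10)/8289132 ≈ 124.26 + 124.26*I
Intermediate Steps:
J = -19495513/12433698 (J = 1635*(-1/24344) - 24529*1/16344 = -1635/24344 - 24529/16344 = -19495513/12433698 ≈ -1.5680)
T(g, X) = -5*X - 5*g (T(g, X) = -5*(g + X) = -5*(X + g) = -5*X - 5*g)
U(y) = y^(5/2) (U(y) = y²*√y = y^(5/2))
√(U(T(12, 6/12)) + J) = √((-30/12 - 5*12)^(5/2) - 19495513/12433698) = √((-30/12 - 60)^(5/2) - 19495513/12433698) = √((-5*½ - 60)^(5/2) - 19495513/12433698) = √((-5/2 - 60)^(5/2) - 19495513/12433698) = √((-125/2)^(5/2) - 19495513/12433698) = √(78125*I*√10/8 - 19495513/12433698) = √(-19495513/12433698 + 78125*I*√10/8)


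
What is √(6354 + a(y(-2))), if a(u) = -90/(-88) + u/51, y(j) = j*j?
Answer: √8000335167/1122 ≈ 79.719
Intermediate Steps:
y(j) = j²
a(u) = 45/44 + u/51 (a(u) = -90*(-1/88) + u*(1/51) = 45/44 + u/51)
√(6354 + a(y(-2))) = √(6354 + (45/44 + (1/51)*(-2)²)) = √(6354 + (45/44 + (1/51)*4)) = √(6354 + (45/44 + 4/51)) = √(6354 + 2471/2244) = √(14260847/2244) = √8000335167/1122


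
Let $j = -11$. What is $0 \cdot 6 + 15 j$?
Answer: $-165$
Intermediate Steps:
$0 \cdot 6 + 15 j = 0 \cdot 6 + 15 \left(-11\right) = 0 - 165 = -165$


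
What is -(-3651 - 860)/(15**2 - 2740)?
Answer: -4511/2515 ≈ -1.7936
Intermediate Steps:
-(-3651 - 860)/(15**2 - 2740) = -(-4511)/(225 - 2740) = -(-4511)/(-2515) = -(-4511)*(-1)/2515 = -1*4511/2515 = -4511/2515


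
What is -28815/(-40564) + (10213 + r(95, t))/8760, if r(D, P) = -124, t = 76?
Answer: 55139133/29611720 ≈ 1.8621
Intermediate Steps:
-28815/(-40564) + (10213 + r(95, t))/8760 = -28815/(-40564) + (10213 - 124)/8760 = -28815*(-1/40564) + 10089*(1/8760) = 28815/40564 + 3363/2920 = 55139133/29611720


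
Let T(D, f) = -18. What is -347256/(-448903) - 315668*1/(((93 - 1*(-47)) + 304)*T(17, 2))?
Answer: 396921929/9856134 ≈ 40.272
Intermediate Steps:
-347256/(-448903) - 315668*1/(((93 - 1*(-47)) + 304)*T(17, 2)) = -347256/(-448903) - 315668*(-1/(18*((93 - 1*(-47)) + 304))) = -347256*(-1/448903) - 315668*(-1/(18*((93 + 47) + 304))) = 3816/4933 - 315668*(-1/(18*(140 + 304))) = 3816/4933 - 315668/(444*(-18)) = 3816/4933 - 315668/(-7992) = 3816/4933 - 315668*(-1/7992) = 3816/4933 + 78917/1998 = 396921929/9856134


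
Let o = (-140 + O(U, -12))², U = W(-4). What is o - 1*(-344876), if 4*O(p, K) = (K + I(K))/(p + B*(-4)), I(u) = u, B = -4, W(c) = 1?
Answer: 105362160/289 ≈ 3.6458e+5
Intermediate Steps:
U = 1
O(p, K) = K/(2*(16 + p)) (O(p, K) = ((K + K)/(p - 4*(-4)))/4 = ((2*K)/(p + 16))/4 = ((2*K)/(16 + p))/4 = (2*K/(16 + p))/4 = K/(2*(16 + p)))
o = 5692996/289 (o = (-140 + (½)*(-12)/(16 + 1))² = (-140 + (½)*(-12)/17)² = (-140 + (½)*(-12)*(1/17))² = (-140 - 6/17)² = (-2386/17)² = 5692996/289 ≈ 19699.)
o - 1*(-344876) = 5692996/289 - 1*(-344876) = 5692996/289 + 344876 = 105362160/289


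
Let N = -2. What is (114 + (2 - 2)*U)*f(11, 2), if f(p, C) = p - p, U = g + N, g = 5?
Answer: 0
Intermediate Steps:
U = 3 (U = 5 - 2 = 3)
f(p, C) = 0
(114 + (2 - 2)*U)*f(11, 2) = (114 + (2 - 2)*3)*0 = (114 + 0*3)*0 = (114 + 0)*0 = 114*0 = 0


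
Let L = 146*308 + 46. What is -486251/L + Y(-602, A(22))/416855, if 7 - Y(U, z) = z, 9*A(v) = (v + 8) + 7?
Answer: -5754776893/532740690 ≈ -10.802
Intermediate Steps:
A(v) = 5/3 + v/9 (A(v) = ((v + 8) + 7)/9 = ((8 + v) + 7)/9 = (15 + v)/9 = 5/3 + v/9)
Y(U, z) = 7 - z
L = 45014 (L = 44968 + 46 = 45014)
-486251/L + Y(-602, A(22))/416855 = -486251/45014 + (7 - (5/3 + (1/9)*22))/416855 = -486251*1/45014 + (7 - (5/3 + 22/9))*(1/416855) = -486251/45014 + (7 - 1*37/9)*(1/416855) = -486251/45014 + (7 - 37/9)*(1/416855) = -486251/45014 + (26/9)*(1/416855) = -486251/45014 + 26/3751695 = -5754776893/532740690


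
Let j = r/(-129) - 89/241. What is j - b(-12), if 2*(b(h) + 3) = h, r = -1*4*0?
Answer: 2080/241 ≈ 8.6307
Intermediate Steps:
r = 0 (r = -4*0 = 0)
b(h) = -3 + h/2
j = -89/241 (j = 0/(-129) - 89/241 = 0*(-1/129) - 89*1/241 = 0 - 89/241 = -89/241 ≈ -0.36929)
j - b(-12) = -89/241 - (-3 + (½)*(-12)) = -89/241 - (-3 - 6) = -89/241 - 1*(-9) = -89/241 + 9 = 2080/241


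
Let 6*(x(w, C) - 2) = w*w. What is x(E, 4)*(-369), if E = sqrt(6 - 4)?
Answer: -861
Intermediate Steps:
E = sqrt(2) ≈ 1.4142
x(w, C) = 2 + w**2/6 (x(w, C) = 2 + (w*w)/6 = 2 + w**2/6)
x(E, 4)*(-369) = (2 + (sqrt(2))**2/6)*(-369) = (2 + (1/6)*2)*(-369) = (2 + 1/3)*(-369) = (7/3)*(-369) = -861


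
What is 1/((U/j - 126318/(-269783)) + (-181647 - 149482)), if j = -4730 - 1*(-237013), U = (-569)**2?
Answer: -62666004589/20750414746813124 ≈ -3.0200e-6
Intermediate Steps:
U = 323761
j = 232283 (j = -4730 + 237013 = 232283)
1/((U/j - 126318/(-269783)) + (-181647 - 149482)) = 1/((323761/232283 - 126318/(-269783)) + (-181647 - 149482)) = 1/((323761*(1/232283) - 126318*(-1/269783)) - 331129) = 1/((323761/232283 + 126318/269783) - 331129) = 1/(116686737857/62666004589 - 331129) = 1/(-20750414746813124/62666004589) = -62666004589/20750414746813124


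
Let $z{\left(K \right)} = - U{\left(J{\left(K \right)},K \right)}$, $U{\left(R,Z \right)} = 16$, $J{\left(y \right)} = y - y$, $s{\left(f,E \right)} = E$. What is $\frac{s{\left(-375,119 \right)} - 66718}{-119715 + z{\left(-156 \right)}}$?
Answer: $\frac{66599}{119731} \approx 0.55624$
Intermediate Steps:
$J{\left(y \right)} = 0$
$z{\left(K \right)} = -16$ ($z{\left(K \right)} = \left(-1\right) 16 = -16$)
$\frac{s{\left(-375,119 \right)} - 66718}{-119715 + z{\left(-156 \right)}} = \frac{119 - 66718}{-119715 - 16} = - \frac{66599}{-119731} = \left(-66599\right) \left(- \frac{1}{119731}\right) = \frac{66599}{119731}$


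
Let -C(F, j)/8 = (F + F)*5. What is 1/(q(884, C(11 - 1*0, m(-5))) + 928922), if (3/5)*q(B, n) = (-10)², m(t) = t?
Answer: 3/2787266 ≈ 1.0763e-6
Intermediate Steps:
C(F, j) = -80*F (C(F, j) = -8*(F + F)*5 = -8*2*F*5 = -80*F)
q(B, n) = 500/3 (q(B, n) = (5/3)*(-10)² = (5/3)*100 = 500/3)
1/(q(884, C(11 - 1*0, m(-5))) + 928922) = 1/(500/3 + 928922) = 1/(2787266/3) = 3/2787266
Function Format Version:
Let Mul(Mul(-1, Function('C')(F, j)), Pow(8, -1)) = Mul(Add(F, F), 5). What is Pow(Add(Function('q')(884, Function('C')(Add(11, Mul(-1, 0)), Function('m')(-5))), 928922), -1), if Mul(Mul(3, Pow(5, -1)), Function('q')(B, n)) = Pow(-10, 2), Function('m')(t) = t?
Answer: Rational(3, 2787266) ≈ 1.0763e-6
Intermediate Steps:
Function('C')(F, j) = Mul(-80, F) (Function('C')(F, j) = Mul(-8, Mul(Add(F, F), 5)) = Mul(-8, Mul(Mul(2, F), 5)) = Mul(-8, Mul(10, F)) = Mul(-80, F))
Function('q')(B, n) = Rational(500, 3) (Function('q')(B, n) = Mul(Rational(5, 3), Pow(-10, 2)) = Mul(Rational(5, 3), 100) = Rational(500, 3))
Pow(Add(Function('q')(884, Function('C')(Add(11, Mul(-1, 0)), Function('m')(-5))), 928922), -1) = Pow(Add(Rational(500, 3), 928922), -1) = Pow(Rational(2787266, 3), -1) = Rational(3, 2787266)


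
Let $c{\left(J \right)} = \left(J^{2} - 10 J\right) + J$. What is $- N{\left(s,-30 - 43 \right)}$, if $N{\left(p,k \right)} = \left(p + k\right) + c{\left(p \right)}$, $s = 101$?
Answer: $-9320$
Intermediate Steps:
$c{\left(J \right)} = J^{2} - 9 J$
$N{\left(p,k \right)} = k + p + p \left(-9 + p\right)$ ($N{\left(p,k \right)} = \left(p + k\right) + p \left(-9 + p\right) = \left(k + p\right) + p \left(-9 + p\right) = k + p + p \left(-9 + p\right)$)
$- N{\left(s,-30 - 43 \right)} = - (\left(-30 - 43\right) + 101 + 101 \left(-9 + 101\right)) = - (\left(-30 - 43\right) + 101 + 101 \cdot 92) = - (-73 + 101 + 9292) = \left(-1\right) 9320 = -9320$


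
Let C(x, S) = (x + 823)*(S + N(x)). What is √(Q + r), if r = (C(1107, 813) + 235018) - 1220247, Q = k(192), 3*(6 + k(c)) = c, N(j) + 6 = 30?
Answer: √630239 ≈ 793.88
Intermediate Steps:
N(j) = 24 (N(j) = -6 + 30 = 24)
k(c) = -6 + c/3
Q = 58 (Q = -6 + (⅓)*192 = -6 + 64 = 58)
C(x, S) = (24 + S)*(823 + x) (C(x, S) = (x + 823)*(S + 24) = (823 + x)*(24 + S) = (24 + S)*(823 + x))
r = 630181 (r = ((19752 + 24*1107 + 823*813 + 813*1107) + 235018) - 1220247 = ((19752 + 26568 + 669099 + 899991) + 235018) - 1220247 = (1615410 + 235018) - 1220247 = 1850428 - 1220247 = 630181)
√(Q + r) = √(58 + 630181) = √630239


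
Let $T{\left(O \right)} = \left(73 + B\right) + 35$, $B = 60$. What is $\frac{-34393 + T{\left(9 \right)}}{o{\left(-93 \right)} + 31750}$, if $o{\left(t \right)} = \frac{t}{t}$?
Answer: $- \frac{34225}{31751} \approx -1.0779$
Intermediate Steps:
$o{\left(t \right)} = 1$
$T{\left(O \right)} = 168$ ($T{\left(O \right)} = \left(73 + 60\right) + 35 = 133 + 35 = 168$)
$\frac{-34393 + T{\left(9 \right)}}{o{\left(-93 \right)} + 31750} = \frac{-34393 + 168}{1 + 31750} = - \frac{34225}{31751}$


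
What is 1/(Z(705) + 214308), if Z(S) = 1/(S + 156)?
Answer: 861/184519189 ≈ 4.6662e-6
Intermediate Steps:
Z(S) = 1/(156 + S)
1/(Z(705) + 214308) = 1/(1/(156 + 705) + 214308) = 1/(1/861 + 214308) = 1/(184519189/861) = 861/184519189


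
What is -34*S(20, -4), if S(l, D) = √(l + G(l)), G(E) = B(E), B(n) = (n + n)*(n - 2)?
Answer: -68*√185 ≈ -924.90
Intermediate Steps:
B(n) = 2*n*(-2 + n) (B(n) = (2*n)*(-2 + n) = 2*n*(-2 + n))
G(E) = 2*E*(-2 + E)
S(l, D) = √(l + 2*l*(-2 + l))
-34*S(20, -4) = -34*2*√5*√(-3 + 2*20) = -34*2*√5*√(-3 + 40) = -34*2*√185 = -68*√185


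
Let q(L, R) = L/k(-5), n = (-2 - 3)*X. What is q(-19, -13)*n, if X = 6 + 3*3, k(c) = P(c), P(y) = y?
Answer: -285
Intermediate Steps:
k(c) = c
X = 15 (X = 6 + 9 = 15)
n = -75 (n = (-2 - 3)*15 = -5*15 = -75)
q(L, R) = -L/5 (q(L, R) = L/(-5) = L*(-⅕) = -L/5)
q(-19, -13)*n = -⅕*(-19)*(-75) = (19/5)*(-75) = -285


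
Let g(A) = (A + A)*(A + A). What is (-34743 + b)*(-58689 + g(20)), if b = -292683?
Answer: 18692422914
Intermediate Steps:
g(A) = 4*A² (g(A) = (2*A)*(2*A) = 4*A²)
(-34743 + b)*(-58689 + g(20)) = (-34743 - 292683)*(-58689 + 4*20²) = -327426*(-58689 + 4*400) = -327426*(-58689 + 1600) = -327426*(-57089) = 18692422914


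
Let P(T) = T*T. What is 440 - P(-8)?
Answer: 376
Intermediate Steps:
P(T) = T**2
440 - P(-8) = 440 - 1*(-8)**2 = 440 - 1*64 = 440 - 64 = 376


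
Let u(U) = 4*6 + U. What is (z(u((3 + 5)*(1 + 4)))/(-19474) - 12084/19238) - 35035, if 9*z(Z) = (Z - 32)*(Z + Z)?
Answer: -29533016087243/842941827 ≈ -35036.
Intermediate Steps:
u(U) = 24 + U
z(Z) = 2*Z*(-32 + Z)/9 (z(Z) = ((Z - 32)*(Z + Z))/9 = ((-32 + Z)*(2*Z))/9 = (2*Z*(-32 + Z))/9 = 2*Z*(-32 + Z)/9)
(z(u((3 + 5)*(1 + 4)))/(-19474) - 12084/19238) - 35035 = ((2*(24 + (3 + 5)*(1 + 4))*(-32 + (24 + (3 + 5)*(1 + 4)))/9)/(-19474) - 12084/19238) - 35035 = ((2*(24 + 8*5)*(-32 + (24 + 8*5))/9)*(-1/19474) - 12084*1/19238) - 35035 = ((2*(24 + 40)*(-32 + (24 + 40))/9)*(-1/19474) - 6042/9619) - 35035 = (((2/9)*64*(-32 + 64))*(-1/19474) - 6042/9619) - 35035 = (((2/9)*64*32)*(-1/19474) - 6042/9619) - 35035 = ((4096/9)*(-1/19474) - 6042/9619) - 35035 = (-2048/87633 - 6042/9619) - 35035 = -549178298/842941827 - 35035 = -29533016087243/842941827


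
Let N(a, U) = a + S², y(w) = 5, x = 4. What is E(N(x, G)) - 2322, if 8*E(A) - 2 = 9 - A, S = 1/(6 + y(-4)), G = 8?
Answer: -1123425/484 ≈ -2321.1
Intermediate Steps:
S = 1/11 (S = 1/(6 + 5) = 1/11 ≈ 0.090909)
N(a, U) = 1/121 + a (N(a, U) = a + (1/11)² = a + 1/121 = 1/121 + a)
E(A) = 11/8 - A/8 (E(A) = ¼ + (9 - A)/8 = ¼ + (9/8 - A/8) = 11/8 - A/8)
E(N(x, G)) - 2322 = (11/8 - (1/121 + 4)/8) - 2322 = (11/8 - ⅛*485/121) - 2322 = (11/8 - 485/968) - 2322 = 423/484 - 2322 = -1123425/484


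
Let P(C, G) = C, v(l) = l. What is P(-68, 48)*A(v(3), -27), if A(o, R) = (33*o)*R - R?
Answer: 179928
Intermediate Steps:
A(o, R) = -R + 33*R*o (A(o, R) = 33*R*o - R = -R + 33*R*o)
P(-68, 48)*A(v(3), -27) = -(-1836)*(-1 + 33*3) = -(-1836)*(-1 + 99) = -(-1836)*98 = -68*(-2646) = 179928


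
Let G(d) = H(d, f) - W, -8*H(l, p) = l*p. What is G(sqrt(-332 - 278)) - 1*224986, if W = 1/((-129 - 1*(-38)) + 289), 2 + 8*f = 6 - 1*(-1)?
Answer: -44547229/198 - 5*I*sqrt(610)/64 ≈ -2.2499e+5 - 1.9295*I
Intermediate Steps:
f = 5/8 (f = -1/4 + (6 - 1*(-1))/8 = -1/4 + (6 + 1)/8 = -1/4 + (1/8)*7 = -1/4 + 7/8 = 5/8 ≈ 0.62500)
H(l, p) = -l*p/8
W = 1/198 (W = 1/((-129 + 38) + 289) = 1/(-91 + 289) = 1/198 ≈ 0.0050505)
G(d) = -1/198 - 5*d/64 (G(d) = -1/8*d*5/8 - 1*1/198 = -5*d/64 - 1/198 = -1/198 - 5*d/64)
G(sqrt(-332 - 278)) - 1*224986 = (-1/198 - 5*sqrt(-332 - 278)/64) - 1*224986 = (-1/198 - 5*I*sqrt(610)/64) - 224986 = -44547229/198 - 5*I*sqrt(610)/64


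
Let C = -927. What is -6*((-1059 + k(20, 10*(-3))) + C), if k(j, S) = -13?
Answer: 11994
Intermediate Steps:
-6*((-1059 + k(20, 10*(-3))) + C) = -6*((-1059 - 13) - 927) = -6*(-1072 - 927) = -6*(-1999) = 11994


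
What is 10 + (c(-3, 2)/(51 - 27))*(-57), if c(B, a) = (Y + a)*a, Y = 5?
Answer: -93/4 ≈ -23.250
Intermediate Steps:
c(B, a) = a*(5 + a) (c(B, a) = (5 + a)*a = a*(5 + a))
10 + (c(-3, 2)/(51 - 27))*(-57) = 10 + ((2*(5 + 2))/(51 - 27))*(-57) = 10 + ((2*7)/24)*(-57) = 10 + (14*(1/24))*(-57) = 10 + (7/12)*(-57) = 10 - 133/4 = -93/4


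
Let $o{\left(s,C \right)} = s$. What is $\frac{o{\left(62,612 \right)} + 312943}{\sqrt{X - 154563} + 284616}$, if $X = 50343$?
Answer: $\frac{824872510}{750058997} - \frac{104335 i \sqrt{2895}}{4500353982} \approx 1.0997 - 0.0012474 i$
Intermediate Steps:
$\frac{o{\left(62,612 \right)} + 312943}{\sqrt{X - 154563} + 284616} = \frac{62 + 312943}{\sqrt{50343 - 154563} + 284616} = \frac{313005}{\sqrt{-104220} + 284616} = \frac{313005}{6 i \sqrt{2895} + 284616} = \frac{313005}{284616 + 6 i \sqrt{2895}}$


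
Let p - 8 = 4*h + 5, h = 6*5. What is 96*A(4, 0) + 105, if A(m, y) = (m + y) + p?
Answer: 13257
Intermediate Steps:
h = 30
p = 133 (p = 8 + (4*30 + 5) = 8 + (120 + 5) = 8 + 125 = 133)
A(m, y) = 133 + m + y (A(m, y) = (m + y) + 133 = 133 + m + y)
96*A(4, 0) + 105 = 96*(133 + 4 + 0) + 105 = 96*137 + 105 = 13152 + 105 = 13257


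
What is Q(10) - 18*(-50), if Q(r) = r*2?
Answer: 920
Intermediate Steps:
Q(r) = 2*r
Q(10) - 18*(-50) = 2*10 - 18*(-50) = 20 + 900 = 920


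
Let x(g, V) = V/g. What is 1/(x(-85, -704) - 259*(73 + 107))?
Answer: -85/3961996 ≈ -2.1454e-5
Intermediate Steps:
1/(x(-85, -704) - 259*(73 + 107)) = 1/(-704/(-85) - 259*(73 + 107)) = 1/(-704*(-1/85) - 259*180) = 1/(704/85 - 46620) = 1/(-3961996/85) = -85/3961996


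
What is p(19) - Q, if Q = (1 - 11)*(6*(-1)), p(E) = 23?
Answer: -37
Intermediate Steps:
Q = 60 (Q = -10*(-6) = 60)
p(19) - Q = 23 - 1*60 = 23 - 60 = -37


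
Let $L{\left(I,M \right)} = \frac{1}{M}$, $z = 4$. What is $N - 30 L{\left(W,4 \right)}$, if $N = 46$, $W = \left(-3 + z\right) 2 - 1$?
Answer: $\frac{77}{2} \approx 38.5$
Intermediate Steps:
$W = 1$ ($W = \left(-3 + 4\right) 2 - 1 = 1 \cdot 2 - 1 = 2 - 1 = 1$)
$N - 30 L{\left(W,4 \right)} = 46 - \frac{30}{4} = 46 - \frac{15}{2} = \frac{77}{2}$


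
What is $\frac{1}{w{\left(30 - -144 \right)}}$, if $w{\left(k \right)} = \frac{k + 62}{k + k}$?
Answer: $\frac{87}{59} \approx 1.4746$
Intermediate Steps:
$w{\left(k \right)} = \frac{62 + k}{2 k}$
$\frac{1}{w{\left(30 - -144 \right)}} = \frac{1}{\frac{1}{2} \frac{1}{30 - -144} \left(62 + \left(30 - -144\right)\right)} = \frac{1}{\frac{1}{2} \frac{1}{30 + 144} \left(62 + \left(30 + 144\right)\right)} = \frac{1}{\frac{1}{2} \cdot \frac{1}{174} \left(62 + 174\right)} = \frac{1}{\frac{1}{2} \cdot \frac{1}{174} \cdot 236} = \frac{1}{\frac{59}{87}} = \frac{87}{59}$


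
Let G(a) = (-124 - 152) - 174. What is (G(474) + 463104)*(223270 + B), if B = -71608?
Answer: 70167030948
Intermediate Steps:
G(a) = -450 (G(a) = -276 - 174 = -450)
(G(474) + 463104)*(223270 + B) = (-450 + 463104)*(223270 - 71608) = 462654*151662 = 70167030948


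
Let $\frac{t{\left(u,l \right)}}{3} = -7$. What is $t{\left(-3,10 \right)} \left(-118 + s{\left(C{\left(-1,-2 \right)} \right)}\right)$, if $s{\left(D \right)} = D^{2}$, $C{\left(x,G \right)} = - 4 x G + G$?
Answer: $378$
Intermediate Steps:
$C{\left(x,G \right)} = G - 4 G x$ ($C{\left(x,G \right)} = - 4 G x + G = G - 4 G x$)
$t{\left(u,l \right)} = -21$ ($t{\left(u,l \right)} = 3 \left(-7\right) = -21$)
$t{\left(-3,10 \right)} \left(-118 + s{\left(C{\left(-1,-2 \right)} \right)}\right) = - 21 \left(-118 + \left(- 2 \left(1 - -4\right)\right)^{2}\right) = - 21 \left(-118 + \left(- 2 \left(1 + 4\right)\right)^{2}\right) = - 21 \left(-118 + \left(\left(-2\right) 5\right)^{2}\right) = - 21 \left(-118 + \left(-10\right)^{2}\right) = - 21 \left(-118 + 100\right) = \left(-21\right) \left(-18\right) = 378$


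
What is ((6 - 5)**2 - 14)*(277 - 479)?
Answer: 2626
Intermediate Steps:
((6 - 5)**2 - 14)*(277 - 479) = (1**2 - 14)*(-202) = (1 - 14)*(-202) = -13*(-202) = 2626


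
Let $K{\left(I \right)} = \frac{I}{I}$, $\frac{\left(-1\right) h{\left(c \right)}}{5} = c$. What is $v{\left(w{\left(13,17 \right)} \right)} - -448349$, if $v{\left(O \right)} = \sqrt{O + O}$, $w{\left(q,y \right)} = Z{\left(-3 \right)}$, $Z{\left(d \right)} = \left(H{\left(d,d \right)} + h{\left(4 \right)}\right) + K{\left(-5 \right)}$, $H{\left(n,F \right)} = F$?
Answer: $448349 + 2 i \sqrt{11} \approx 4.4835 \cdot 10^{5} + 6.6332 i$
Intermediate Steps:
$h{\left(c \right)} = - 5 c$
$K{\left(I \right)} = 1$
$Z{\left(d \right)} = -19 + d$ ($Z{\left(d \right)} = \left(d - 20\right) + 1 = \left(-20 + d\right) + 1 = -19 + d$)
$w{\left(q,y \right)} = -22$ ($w{\left(q,y \right)} = -19 - 3 = -22$)
$v{\left(O \right)} = \sqrt{2} \sqrt{O}$ ($v{\left(O \right)} = \sqrt{2 O} = \sqrt{2} \sqrt{O}$)
$v{\left(w{\left(13,17 \right)} \right)} - -448349 = \sqrt{2} \sqrt{-22} - -448349 = \sqrt{2} i \sqrt{22} + 448349 = 2 i \sqrt{11} + 448349 = 448349 + 2 i \sqrt{11}$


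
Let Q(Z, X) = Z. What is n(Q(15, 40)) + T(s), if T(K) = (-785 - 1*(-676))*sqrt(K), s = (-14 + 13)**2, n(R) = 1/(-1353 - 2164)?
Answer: -383354/3517 ≈ -109.00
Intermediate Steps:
n(R) = -1/3517 (n(R) = 1/(-3517) = -1/3517)
s = 1 (s = (-1)**2 = 1)
T(K) = -109*sqrt(K) (T(K) = (-785 + 676)*sqrt(K) = -109*sqrt(K))
n(Q(15, 40)) + T(s) = -1/3517 - 109*sqrt(1) = -1/3517 - 109*1 = -1/3517 - 109 = -383354/3517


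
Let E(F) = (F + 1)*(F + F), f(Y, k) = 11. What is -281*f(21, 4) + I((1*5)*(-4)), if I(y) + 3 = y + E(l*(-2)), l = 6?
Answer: -2850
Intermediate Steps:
E(F) = 2*F*(1 + F) (E(F) = (1 + F)*(2*F) = 2*F*(1 + F))
I(y) = 261 + y (I(y) = -3 + (y + 2*(6*(-2))*(1 + 6*(-2))) = -3 + (y + 2*(-12)*(1 - 12)) = -3 + (y + 2*(-12)*(-11)) = -3 + (y + 264) = -3 + (264 + y) = 261 + y)
-281*f(21, 4) + I((1*5)*(-4)) = -281*11 + (261 + (1*5)*(-4)) = -3091 + (261 + 5*(-4)) = -3091 + (261 - 20) = -3091 + 241 = -2850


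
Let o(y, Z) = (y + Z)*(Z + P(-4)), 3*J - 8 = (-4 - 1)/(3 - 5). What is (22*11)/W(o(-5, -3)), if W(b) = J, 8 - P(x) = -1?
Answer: 484/7 ≈ 69.143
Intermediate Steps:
P(x) = 9 (P(x) = 8 - 1*(-1) = 8 + 1 = 9)
J = 7/2 (J = 8/3 + ((-4 - 1)/(3 - 5))/3 = 8/3 + (-5/(-2))/3 = 8/3 + (-5*(-½))/3 = 8/3 + (⅓)*(5/2) = 8/3 + ⅚ = 7/2 ≈ 3.5000)
o(y, Z) = (9 + Z)*(Z + y) (o(y, Z) = (y + Z)*(Z + 9) = (Z + y)*(9 + Z) = (9 + Z)*(Z + y))
W(b) = 7/2
(22*11)/W(o(-5, -3)) = (22*11)/(7/2) = 242*(2/7) = 484/7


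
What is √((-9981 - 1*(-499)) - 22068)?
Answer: 5*I*√1262 ≈ 177.62*I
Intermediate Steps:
√((-9981 - 1*(-499)) - 22068) = √((-9981 + 499) - 22068) = √(-9482 - 22068) = √(-31550) = 5*I*√1262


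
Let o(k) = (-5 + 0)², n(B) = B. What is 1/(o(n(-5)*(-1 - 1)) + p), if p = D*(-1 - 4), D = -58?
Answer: 1/315 ≈ 0.0031746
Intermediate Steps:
p = 290 (p = -58*(-1 - 4) = -58*(-5) = 290)
o(k) = 25 (o(k) = (-5)² = 25)
1/(o(n(-5)*(-1 - 1)) + p) = 1/(25 + 290) = 1/315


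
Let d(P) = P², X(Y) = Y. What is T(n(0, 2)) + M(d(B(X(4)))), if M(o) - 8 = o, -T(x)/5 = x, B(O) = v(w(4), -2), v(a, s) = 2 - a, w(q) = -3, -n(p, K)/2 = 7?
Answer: 103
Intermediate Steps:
n(p, K) = -14 (n(p, K) = -2*7 = -14)
B(O) = 5 (B(O) = 2 - 1*(-3) = 2 + 3 = 5)
T(x) = -5*x
M(o) = 8 + o
T(n(0, 2)) + M(d(B(X(4)))) = -5*(-14) + (8 + 5²) = 70 + (8 + 25) = 70 + 33 = 103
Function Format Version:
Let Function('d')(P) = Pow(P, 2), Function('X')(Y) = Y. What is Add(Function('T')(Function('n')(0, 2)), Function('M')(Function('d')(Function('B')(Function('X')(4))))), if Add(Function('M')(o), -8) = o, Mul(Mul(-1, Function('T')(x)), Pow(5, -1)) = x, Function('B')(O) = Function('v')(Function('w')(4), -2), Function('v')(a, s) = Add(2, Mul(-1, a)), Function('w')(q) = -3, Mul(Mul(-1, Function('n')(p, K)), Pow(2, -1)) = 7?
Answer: 103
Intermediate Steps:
Function('n')(p, K) = -14 (Function('n')(p, K) = Mul(-2, 7) = -14)
Function('B')(O) = 5 (Function('B')(O) = Add(2, Mul(-1, -3)) = Add(2, 3) = 5)
Function('T')(x) = Mul(-5, x)
Function('M')(o) = Add(8, o)
Add(Function('T')(Function('n')(0, 2)), Function('M')(Function('d')(Function('B')(Function('X')(4))))) = Add(Mul(-5, -14), Add(8, Pow(5, 2))) = Add(70, Add(8, 25)) = Add(70, 33) = 103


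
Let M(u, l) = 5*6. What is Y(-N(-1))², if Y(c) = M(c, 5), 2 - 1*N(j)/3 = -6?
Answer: 900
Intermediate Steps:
N(j) = 24 (N(j) = 6 - 3*(-6) = 6 + 18 = 24)
M(u, l) = 30
Y(c) = 30
Y(-N(-1))² = 30² = 900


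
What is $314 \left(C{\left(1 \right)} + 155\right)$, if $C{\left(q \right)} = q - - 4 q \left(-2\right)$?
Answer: $46472$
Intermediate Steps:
$C{\left(q \right)} = - 7 q$ ($C{\left(q \right)} = q - 8 q = - 7 q$)
$314 \left(C{\left(1 \right)} + 155\right) = 314 \left(\left(-7\right) 1 + 155\right) = 314 \left(-7 + 155\right) = 314 \cdot 148 = 46472$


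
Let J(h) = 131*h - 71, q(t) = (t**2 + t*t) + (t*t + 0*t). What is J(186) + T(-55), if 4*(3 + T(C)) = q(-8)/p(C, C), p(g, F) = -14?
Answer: 170020/7 ≈ 24289.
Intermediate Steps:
q(t) = 3*t**2 (q(t) = (t**2 + t**2) + (t**2 + 0) = 2*t**2 + t**2 = 3*t**2)
J(h) = -71 + 131*h
T(C) = -45/7 (T(C) = -3 + ((3*(-8)**2)/(-14))/4 = -3 + ((3*64)*(-1/14))/4 = -3 + (192*(-1/14))/4 = -3 + (1/4)*(-96/7) = -3 - 24/7 = -45/7)
J(186) + T(-55) = (-71 + 131*186) - 45/7 = (-71 + 24366) - 45/7 = 24295 - 45/7 = 170020/7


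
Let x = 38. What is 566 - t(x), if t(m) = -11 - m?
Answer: 615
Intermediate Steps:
566 - t(x) = 566 - (-11 - 1*38) = 566 - (-11 - 38) = 566 - 1*(-49) = 566 + 49 = 615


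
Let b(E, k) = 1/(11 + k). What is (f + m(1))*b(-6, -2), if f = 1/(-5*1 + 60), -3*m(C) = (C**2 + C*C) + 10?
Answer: -73/165 ≈ -0.44242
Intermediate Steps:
m(C) = -10/3 - 2*C**2/3 (m(C) = -((C**2 + C*C) + 10)/3 = -((C**2 + C**2) + 10)/3 = -(2*C**2 + 10)/3 = -(10 + 2*C**2)/3 = -10/3 - 2*C**2/3)
f = 1/55 (f = 1/(-5 + 60) = 1/55 ≈ 0.018182)
(f + m(1))*b(-6, -2) = (1/55 + (-10/3 - 2/3*1**2))/(11 - 2) = (1/55 + (-10/3 - 2/3*1))/9 = (1/55 + (-10/3 - 2/3))*(1/9) = (1/55 - 4)*(1/9) = -219/55*1/9 = -73/165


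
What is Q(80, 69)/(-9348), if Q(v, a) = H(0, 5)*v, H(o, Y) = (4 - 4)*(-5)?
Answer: 0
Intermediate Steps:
H(o, Y) = 0 (H(o, Y) = 0*(-5) = 0)
Q(v, a) = 0 (Q(v, a) = 0*v = 0)
Q(80, 69)/(-9348) = 0/(-9348) = 0*(-1/9348) = 0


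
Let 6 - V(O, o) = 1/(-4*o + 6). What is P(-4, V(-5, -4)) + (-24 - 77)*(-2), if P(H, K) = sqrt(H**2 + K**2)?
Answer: 202 + sqrt(24905)/22 ≈ 209.17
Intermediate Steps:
V(O, o) = 6 - 1/(6 - 4*o) (V(O, o) = 6 - 1/(-4*o + 6) = 6 - 1/(6 - 4*o))
P(-4, V(-5, -4)) + (-24 - 77)*(-2) = sqrt((-4)**2 + ((-35 + 24*(-4))/(2*(-3 + 2*(-4))))**2) + (-24 - 77)*(-2) = sqrt(16 + ((-35 - 96)/(2*(-3 - 8)))**2) - 101*(-2) = sqrt(16 + ((1/2)*(-131)/(-11))**2) + 202 = sqrt(16 + ((1/2)*(-1/11)*(-131))**2) + 202 = sqrt(16 + (131/22)**2) + 202 = sqrt(16 + 17161/484) + 202 = sqrt(24905/484) + 202 = sqrt(24905)/22 + 202 = 202 + sqrt(24905)/22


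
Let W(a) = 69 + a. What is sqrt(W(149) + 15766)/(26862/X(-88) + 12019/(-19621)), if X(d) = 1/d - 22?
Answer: -65152932*sqrt(111)/6629214197 ≈ -0.10355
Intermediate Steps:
X(d) = -22 + 1/d
sqrt(W(149) + 15766)/(26862/X(-88) + 12019/(-19621)) = sqrt((69 + 149) + 15766)/(26862/(-22 + 1/(-88)) + 12019/(-19621)) = sqrt(218 + 15766)/(26862/(-22 - 1/88) + 12019*(-1/19621)) = sqrt(15984)/(26862/(-1937/88) - 1717/2803) = (12*sqrt(111))/(26862*(-88/1937) - 1717/2803) = (12*sqrt(111))/(-2363856/1937 - 1717/2803) = (12*sqrt(111))/(-6629214197/5429411) = (12*sqrt(111))*(-5429411/6629214197) = -65152932*sqrt(111)/6629214197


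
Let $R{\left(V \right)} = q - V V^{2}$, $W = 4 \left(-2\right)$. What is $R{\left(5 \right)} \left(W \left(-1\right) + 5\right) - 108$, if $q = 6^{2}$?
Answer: $-1265$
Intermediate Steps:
$W = -8$
$q = 36$
$R{\left(V \right)} = 36 - V^{3}$ ($R{\left(V \right)} = 36 - V V^{2} = 36 - V^{3}$)
$R{\left(5 \right)} \left(W \left(-1\right) + 5\right) - 108 = \left(36 - 5^{3}\right) \left(\left(-8\right) \left(-1\right) + 5\right) - 108 = \left(36 - 125\right) \left(8 + 5\right) - 108 = \left(36 - 125\right) 13 - 108 = \left(-89\right) 13 - 108 = -1157 - 108 = -1265$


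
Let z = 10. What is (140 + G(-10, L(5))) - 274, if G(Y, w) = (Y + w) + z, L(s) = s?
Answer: -129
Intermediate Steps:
G(Y, w) = 10 + Y + w (G(Y, w) = (Y + w) + 10 = 10 + Y + w)
(140 + G(-10, L(5))) - 274 = (140 + (10 - 10 + 5)) - 274 = (140 + 5) - 274 = 145 - 274 = -129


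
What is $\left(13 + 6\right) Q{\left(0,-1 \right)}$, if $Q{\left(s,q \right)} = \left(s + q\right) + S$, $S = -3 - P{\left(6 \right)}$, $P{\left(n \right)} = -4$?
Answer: $0$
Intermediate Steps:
$S = 1$ ($S = -3 - -4 = -3 + 4 = 1$)
$Q{\left(s,q \right)} = 1 + q + s$ ($Q{\left(s,q \right)} = \left(s + q\right) + 1 = \left(q + s\right) + 1 = 1 + q + s$)
$\left(13 + 6\right) Q{\left(0,-1 \right)} = \left(13 + 6\right) \left(1 - 1 + 0\right) = 19 \cdot 0 = 0$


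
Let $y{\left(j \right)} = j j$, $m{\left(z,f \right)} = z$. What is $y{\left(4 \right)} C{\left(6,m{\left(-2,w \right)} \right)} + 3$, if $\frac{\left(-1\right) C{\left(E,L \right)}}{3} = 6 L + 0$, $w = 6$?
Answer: $579$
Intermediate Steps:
$C{\left(E,L \right)} = - 18 L$ ($C{\left(E,L \right)} = - 3 \left(6 L + 0\right) = - 3 \cdot 6 L = - 18 L$)
$y{\left(j \right)} = j^{2}$
$y{\left(4 \right)} C{\left(6,m{\left(-2,w \right)} \right)} + 3 = 4^{2} \left(\left(-18\right) \left(-2\right)\right) + 3 = 16 \cdot 36 + 3 = 576 + 3 = 579$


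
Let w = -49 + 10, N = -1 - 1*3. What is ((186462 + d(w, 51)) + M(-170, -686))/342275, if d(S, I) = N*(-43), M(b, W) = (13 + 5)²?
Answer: 186958/342275 ≈ 0.54622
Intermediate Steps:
N = -4 (N = -1 - 3 = -4)
M(b, W) = 324 (M(b, W) = 18² = 324)
w = -39
d(S, I) = 172 (d(S, I) = -4*(-43) = 172)
((186462 + d(w, 51)) + M(-170, -686))/342275 = ((186462 + 172) + 324)/342275 = (186634 + 324)*(1/342275) = 186958*(1/342275) = 186958/342275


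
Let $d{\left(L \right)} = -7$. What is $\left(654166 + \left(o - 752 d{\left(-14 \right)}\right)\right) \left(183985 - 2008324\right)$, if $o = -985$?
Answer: $-1201226892855$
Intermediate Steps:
$\left(654166 + \left(o - 752 d{\left(-14 \right)}\right)\right) \left(183985 - 2008324\right) = \left(654166 - -4279\right) \left(183985 - 2008324\right) = \left(654166 + \left(-985 + 5264\right)\right) \left(183985 + \left(-2132609 + 124285\right)\right) = \left(654166 + 4279\right) \left(183985 - 2008324\right) = 658445 \left(-1824339\right) = -1201226892855$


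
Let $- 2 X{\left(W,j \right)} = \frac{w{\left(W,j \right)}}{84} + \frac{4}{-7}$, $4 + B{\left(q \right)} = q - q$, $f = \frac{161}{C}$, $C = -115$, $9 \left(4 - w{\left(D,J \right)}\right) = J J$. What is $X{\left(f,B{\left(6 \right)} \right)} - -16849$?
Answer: $\frac{6369025}{378} \approx 16849.0$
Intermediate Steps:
$w{\left(D,J \right)} = 4 - \frac{J^{2}}{9}$ ($w{\left(D,J \right)} = 4 - \frac{J J}{9} = 4 - \frac{J^{2}}{9}$)
$f = - \frac{7}{5}$ ($f = \frac{161}{-115} = 161 \left(- \frac{1}{115}\right) = - \frac{7}{5} \approx -1.4$)
$B{\left(q \right)} = -4$ ($B{\left(q \right)} = -4 + \left(q - q\right) = -4 + 0 = -4$)
$X{\left(W,j \right)} = \frac{11}{42} + \frac{j^{2}}{1512}$ ($X{\left(W,j \right)} = - \frac{\frac{4 - \frac{j^{2}}{9}}{84} + \frac{4}{-7}}{2} = - \frac{\left(4 - \frac{j^{2}}{9}\right) \frac{1}{84} + 4 \left(- \frac{1}{7}\right)}{2} = - \frac{\left(\frac{1}{21} - \frac{j^{2}}{756}\right) - \frac{4}{7}}{2} = - \frac{- \frac{11}{21} - \frac{j^{2}}{756}}{2} = \frac{11}{42} + \frac{j^{2}}{1512}$)
$X{\left(f,B{\left(6 \right)} \right)} - -16849 = \left(\frac{11}{42} + \frac{\left(-4\right)^{2}}{1512}\right) - -16849 = \left(\frac{11}{42} + \frac{1}{1512} \cdot 16\right) + 16849 = \left(\frac{11}{42} + \frac{2}{189}\right) + 16849 = \frac{103}{378} + 16849 = \frac{6369025}{378}$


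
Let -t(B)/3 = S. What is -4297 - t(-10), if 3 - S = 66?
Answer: -4486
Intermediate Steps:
S = -63 (S = 3 - 1*66 = 3 - 66 = -63)
t(B) = 189 (t(B) = -3*(-63) = 189)
-4297 - t(-10) = -4297 - 1*189 = -4297 - 189 = -4486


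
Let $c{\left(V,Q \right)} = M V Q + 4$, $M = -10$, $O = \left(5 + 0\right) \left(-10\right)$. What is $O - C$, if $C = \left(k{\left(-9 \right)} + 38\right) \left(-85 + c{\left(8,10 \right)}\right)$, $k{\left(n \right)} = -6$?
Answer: $28142$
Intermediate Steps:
$O = -50$ ($O = 5 \left(-10\right) = -50$)
$c{\left(V,Q \right)} = 4 - 10 Q V$ ($c{\left(V,Q \right)} = - 10 V Q + 4 = - 10 Q V + 4 = 4 - 10 Q V$)
$C = -28192$ ($C = \left(-6 + 38\right) \left(-85 + \left(4 - 100 \cdot 8\right)\right) = 32 \left(-85 + \left(4 - 800\right)\right) = 32 \left(-85 - 796\right) = 32 \left(-881\right) = -28192$)
$O - C = -50 - -28192 = -50 + 28192 = 28142$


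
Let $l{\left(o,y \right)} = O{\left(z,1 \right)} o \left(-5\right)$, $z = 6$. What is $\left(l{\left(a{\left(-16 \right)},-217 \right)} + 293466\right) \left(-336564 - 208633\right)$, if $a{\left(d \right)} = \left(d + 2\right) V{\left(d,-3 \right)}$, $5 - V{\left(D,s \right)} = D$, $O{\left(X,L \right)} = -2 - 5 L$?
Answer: $-154386705672$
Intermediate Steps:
$V{\left(D,s \right)} = 5 - D$
$a{\left(d \right)} = \left(2 + d\right) \left(5 - d\right)$ ($a{\left(d \right)} = \left(d + 2\right) \left(5 - d\right) = \left(2 + d\right) \left(5 - d\right)$)
$l{\left(o,y \right)} = 35 o$ ($l{\left(o,y \right)} = \left(-2 - 5\right) o \left(-5\right) = - 7 o \left(-5\right) = 35 o$)
$\left(l{\left(a{\left(-16 \right)},-217 \right)} + 293466\right) \left(-336564 - 208633\right) = \left(35 \left(- \left(-5 - 16\right) \left(2 - 16\right)\right) + 293466\right) \left(-336564 - 208633\right) = \left(35 \left(\left(-1\right) \left(-21\right) \left(-14\right)\right) + 293466\right) \left(-545197\right) = \left(35 \left(-294\right) + 293466\right) \left(-545197\right) = \left(-10290 + 293466\right) \left(-545197\right) = 283176 \left(-545197\right) = -154386705672$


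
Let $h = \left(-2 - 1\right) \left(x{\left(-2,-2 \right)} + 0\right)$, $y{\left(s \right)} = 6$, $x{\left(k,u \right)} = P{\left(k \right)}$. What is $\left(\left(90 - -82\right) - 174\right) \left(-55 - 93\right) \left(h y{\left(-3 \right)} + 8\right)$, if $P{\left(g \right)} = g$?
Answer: $13024$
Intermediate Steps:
$x{\left(k,u \right)} = k$
$h = 6$ ($h = \left(-2 - 1\right) \left(-2 + 0\right) = \left(-3\right) \left(-2\right) = 6$)
$\left(\left(90 - -82\right) - 174\right) \left(-55 - 93\right) \left(h y{\left(-3 \right)} + 8\right) = \left(\left(90 - -82\right) - 174\right) \left(-55 - 93\right) \left(6 \cdot 6 + 8\right) = \left(\left(90 + 82\right) - 174\right) \left(-148\right) \left(36 + 8\right) = \left(172 - 174\right) \left(-148\right) 44 = \left(-2\right) \left(-148\right) 44 = 296 \cdot 44 = 13024$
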